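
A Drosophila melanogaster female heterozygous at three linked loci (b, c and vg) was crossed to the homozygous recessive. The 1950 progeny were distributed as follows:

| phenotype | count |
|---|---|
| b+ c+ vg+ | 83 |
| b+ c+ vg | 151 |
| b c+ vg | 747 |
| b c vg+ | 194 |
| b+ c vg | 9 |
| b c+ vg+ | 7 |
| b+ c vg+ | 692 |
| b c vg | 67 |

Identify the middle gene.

vg

The two most frequent reciprocal classes, b+ c vg+ and b c+ vg, are the parental types, so the F1 was b+ c vg+ / b c+ vg.
The two rarest classes, b+ c vg and b c+ vg+, are the double crossovers. Comparing them with the parentals, only the vg allele has switched, so vg is the middle locus and the order is b – vg – c.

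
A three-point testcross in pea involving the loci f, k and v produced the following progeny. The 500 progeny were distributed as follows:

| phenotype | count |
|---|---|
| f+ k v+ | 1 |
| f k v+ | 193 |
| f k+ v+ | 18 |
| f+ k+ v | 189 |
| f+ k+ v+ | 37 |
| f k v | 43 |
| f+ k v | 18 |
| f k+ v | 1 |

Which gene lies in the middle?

The two most frequent reciprocal classes, f+ k+ v and f k v+, are the parental types, so the F1 was f+ k+ v / f k v+.
The two rarest classes, f k+ v and f+ k v+, are the double crossovers. Comparing them with the parentals, only the f allele has switched, so f is the middle locus and the order is k – f – v.

f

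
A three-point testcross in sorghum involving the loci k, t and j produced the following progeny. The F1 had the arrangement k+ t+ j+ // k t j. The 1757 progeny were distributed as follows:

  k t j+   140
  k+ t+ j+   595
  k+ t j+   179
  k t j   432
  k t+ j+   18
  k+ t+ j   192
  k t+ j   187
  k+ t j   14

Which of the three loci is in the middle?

The two rarest classes, k t+ j+ and k+ t j, are the double crossovers. Comparing them with the parentals, only the k allele has switched, so k is the middle locus and the order is t – k – j.

k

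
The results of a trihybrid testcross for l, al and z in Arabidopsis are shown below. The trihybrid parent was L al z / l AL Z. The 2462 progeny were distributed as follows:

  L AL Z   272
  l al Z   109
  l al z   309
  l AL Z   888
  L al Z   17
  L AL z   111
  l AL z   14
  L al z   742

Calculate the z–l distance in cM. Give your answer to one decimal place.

The two rarest classes, L al Z and l AL z, are the double crossovers. Comparing them with the parentals, only the z allele has switched, so z is the middle locus and the order is l – z – al.
Crossovers in the l–z interval produce the single-crossover classes l al z and L AL Z (309 + 272 = 581) plus the double crossovers (31).
RF(l–z) = (581 + 31) / 2462 = 612/2462 = 0.2486 → 24.9 cM.

24.9 cM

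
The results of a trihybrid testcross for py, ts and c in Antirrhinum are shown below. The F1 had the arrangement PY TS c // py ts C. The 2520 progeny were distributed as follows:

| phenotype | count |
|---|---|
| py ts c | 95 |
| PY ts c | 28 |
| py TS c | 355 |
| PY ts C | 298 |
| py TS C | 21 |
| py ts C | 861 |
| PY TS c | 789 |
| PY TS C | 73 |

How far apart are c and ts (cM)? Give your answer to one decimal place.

The two rarest classes, PY ts c and py TS C, are the double crossovers. Comparing them with the parentals, only the ts allele has switched, so ts is the middle locus and the order is c – ts – py.
Crossovers in the c–ts interval produce the single-crossover classes PY TS C and py ts c (73 + 95 = 168) plus the double crossovers (49).
RF(c–ts) = (168 + 49) / 2520 = 217/2520 = 0.0861 → 8.6 cM.

8.6 cM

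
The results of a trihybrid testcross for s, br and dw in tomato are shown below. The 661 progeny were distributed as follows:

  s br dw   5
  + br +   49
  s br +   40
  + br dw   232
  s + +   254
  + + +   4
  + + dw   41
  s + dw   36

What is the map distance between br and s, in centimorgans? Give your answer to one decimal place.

13.6 centimorgans

The two most frequent reciprocal classes, + br dw and s + +, are the parental types, so the F1 was + br dw / s + +.
The two rarest classes, s br dw and + + +, are the double crossovers. Comparing them with the parentals, only the s allele has switched, so s is the middle locus and the order is dw – s – br.
Crossovers in the s–br interval produce the single-crossover classes + + dw and s br + (41 + 40 = 81) plus the double crossovers (9).
RF(s–br) = (81 + 9) / 661 = 90/661 = 0.1362 → 13.6 centimorgans.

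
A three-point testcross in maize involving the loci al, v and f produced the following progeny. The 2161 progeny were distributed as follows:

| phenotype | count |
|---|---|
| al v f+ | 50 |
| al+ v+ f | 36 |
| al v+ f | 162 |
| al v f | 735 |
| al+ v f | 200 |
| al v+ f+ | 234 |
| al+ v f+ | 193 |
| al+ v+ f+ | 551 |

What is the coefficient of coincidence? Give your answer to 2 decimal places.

0.81

The two most frequent reciprocal classes, al+ v+ f+ and al v f, are the parental types, so the F1 was al+ v+ f+ / al v f.
The two rarest classes, al+ v+ f and al v f+, are the double crossovers. Comparing them with the parentals, only the f allele has switched, so f is the middle locus and the order is al – f – v.
al–f: (434 + 86)/2161 = 0.2406; f–v: (355 + 86)/2161 = 0.2041.
Expected DCO frequency = 0.2406 × 0.2041 ≈ 0.04911; observed = 86/2161 ≈ 0.03980.
Coefficient of coincidence = 0.03980/0.04911 ≈ 0.81.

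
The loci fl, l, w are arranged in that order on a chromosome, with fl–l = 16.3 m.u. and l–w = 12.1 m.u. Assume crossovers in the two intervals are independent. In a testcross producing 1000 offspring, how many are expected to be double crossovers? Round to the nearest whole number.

20

Map distances give recombination frequencies of 0.163 and 0.121 for the two intervals.
With no interference, expected double-crossover frequency = 0.163 × 0.121 = 0.01972.
Expected number = 0.01972 × 1000 = 19.72 ≈ 20.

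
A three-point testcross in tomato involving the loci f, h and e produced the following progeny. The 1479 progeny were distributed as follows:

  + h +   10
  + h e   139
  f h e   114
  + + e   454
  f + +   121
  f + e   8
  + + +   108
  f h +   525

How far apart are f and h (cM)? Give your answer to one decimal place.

18.8 cM

The two most frequent reciprocal classes, f h + and + + e, are the parental types, so the F1 was f h + / + + e.
The two rarest classes, + h + and f + e, are the double crossovers. Comparing them with the parentals, only the f allele has switched, so f is the middle locus and the order is e – f – h.
Crossovers in the f–h interval produce the single-crossover classes f + + and + h e (121 + 139 = 260) plus the double crossovers (18).
RF(f–h) = (260 + 18) / 1479 = 278/1479 = 0.1880 → 18.8 cM.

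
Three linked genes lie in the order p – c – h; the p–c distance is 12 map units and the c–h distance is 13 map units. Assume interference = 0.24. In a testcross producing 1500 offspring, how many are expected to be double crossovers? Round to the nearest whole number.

18

Map distances give recombination frequencies of 0.120 and 0.130 for the two intervals.
With interference 0.24 (so coincidence = 0.76), expected double-crossover frequency = 0.120 × 0.130 × 0.76 = 0.01186.
Expected number = 0.01186 × 1500 = 17.78 ≈ 18.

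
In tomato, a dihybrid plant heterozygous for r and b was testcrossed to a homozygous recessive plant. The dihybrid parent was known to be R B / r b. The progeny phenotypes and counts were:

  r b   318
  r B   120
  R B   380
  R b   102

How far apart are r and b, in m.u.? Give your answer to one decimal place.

The recombinant classes are R b and r B: 102 + 120 = 222.
Recombination frequency = 222/920 = 0.2413 ≈ 24.1%, i.e. 24.1 m.u.

24.1 m.u.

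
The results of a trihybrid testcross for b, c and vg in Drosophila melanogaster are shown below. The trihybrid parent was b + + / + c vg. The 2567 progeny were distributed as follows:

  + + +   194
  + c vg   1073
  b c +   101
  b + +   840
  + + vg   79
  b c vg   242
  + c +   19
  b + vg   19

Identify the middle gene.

vg

The two rarest classes, b + vg and + c +, are the double crossovers. Comparing them with the parentals, only the vg allele has switched, so vg is the middle locus and the order is c – vg – b.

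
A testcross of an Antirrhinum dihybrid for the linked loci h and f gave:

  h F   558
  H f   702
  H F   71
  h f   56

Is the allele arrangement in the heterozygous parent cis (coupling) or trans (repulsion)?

The two most frequent classes are H f (702) and h F (558); these are the parental (non-recombinant) types.
So the F1 carried H f on one chromosome and h F on the other — the recessive alleles are on opposite chromosomes (trans / repulsion).

trans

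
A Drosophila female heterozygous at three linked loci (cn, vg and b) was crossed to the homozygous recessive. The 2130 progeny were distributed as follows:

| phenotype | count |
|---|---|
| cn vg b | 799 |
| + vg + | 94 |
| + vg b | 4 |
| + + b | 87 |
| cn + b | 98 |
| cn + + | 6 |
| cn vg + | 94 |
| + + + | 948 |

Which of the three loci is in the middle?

The two most frequent reciprocal classes, + + + and cn vg b, are the parental types, so the F1 was + + + / cn vg b.
The two rarest classes, cn + + and + vg b, are the double crossovers. Comparing them with the parentals, only the cn allele has switched, so cn is the middle locus and the order is b – cn – vg.

cn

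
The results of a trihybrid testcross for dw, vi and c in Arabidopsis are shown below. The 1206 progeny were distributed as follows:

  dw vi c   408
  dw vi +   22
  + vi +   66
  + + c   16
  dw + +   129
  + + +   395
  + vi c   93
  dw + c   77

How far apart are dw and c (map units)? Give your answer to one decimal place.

The two most frequent reciprocal classes, + + + and dw vi c, are the parental types, so the F1 was + + + / dw vi c.
The two rarest classes, + + c and dw vi +, are the double crossovers. Comparing them with the parentals, only the c allele has switched, so c is the middle locus and the order is dw – c – vi.
Crossovers in the dw–c interval produce the single-crossover classes dw + + and + vi c (129 + 93 = 222) plus the double crossovers (38).
RF(dw–c) = (222 + 38) / 1206 = 260/1206 = 0.2156 → 21.6 map units.

21.6 map units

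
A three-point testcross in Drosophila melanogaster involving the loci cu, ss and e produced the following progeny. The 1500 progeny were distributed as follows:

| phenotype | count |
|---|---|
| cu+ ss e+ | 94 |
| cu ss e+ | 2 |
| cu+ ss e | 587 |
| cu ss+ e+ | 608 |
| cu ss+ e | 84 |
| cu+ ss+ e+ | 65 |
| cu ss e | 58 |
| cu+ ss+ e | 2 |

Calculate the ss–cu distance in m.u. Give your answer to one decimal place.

The two most frequent reciprocal classes, cu+ ss e and cu ss+ e+, are the parental types, so the F1 was cu+ ss e / cu ss+ e+.
The two rarest classes, cu+ ss+ e and cu ss e+, are the double crossovers. Comparing them with the parentals, only the ss allele has switched, so ss is the middle locus and the order is cu – ss – e.
Crossovers in the cu–ss interval produce the single-crossover classes cu ss e and cu+ ss+ e+ (58 + 65 = 123) plus the double crossovers (4).
RF(cu–ss) = (123 + 4) / 1500 = 127/1500 = 0.0847 → 8.5 m.u.

8.5 m.u.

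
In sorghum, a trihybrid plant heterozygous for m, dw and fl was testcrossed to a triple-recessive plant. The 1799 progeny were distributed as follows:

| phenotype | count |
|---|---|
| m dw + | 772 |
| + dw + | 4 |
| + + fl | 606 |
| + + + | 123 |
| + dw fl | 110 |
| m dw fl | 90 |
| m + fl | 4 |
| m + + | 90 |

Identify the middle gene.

m

The two most frequent reciprocal classes, m dw + and + + fl, are the parental types, so the F1 was m dw + / + + fl.
The two rarest classes, + dw + and m + fl, are the double crossovers. Comparing them with the parentals, only the m allele has switched, so m is the middle locus and the order is fl – m – dw.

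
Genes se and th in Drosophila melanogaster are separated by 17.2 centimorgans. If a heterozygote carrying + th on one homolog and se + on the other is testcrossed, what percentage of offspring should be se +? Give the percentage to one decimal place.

41.4%

A map distance of 17.2 centimorgans corresponds to a recombination frequency of 0.172.
The F1 is + th / se +, so se + is a parental gamete class with expected frequency (1 − r)/2 = 0.828/2 = 0.4140.
That is 0.4140 = 41.4% of the progeny.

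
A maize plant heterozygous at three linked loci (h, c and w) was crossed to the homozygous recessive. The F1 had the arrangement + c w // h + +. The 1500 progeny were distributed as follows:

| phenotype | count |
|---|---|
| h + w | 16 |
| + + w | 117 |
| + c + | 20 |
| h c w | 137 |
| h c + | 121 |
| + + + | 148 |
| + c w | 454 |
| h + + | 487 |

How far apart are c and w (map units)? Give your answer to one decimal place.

18.3 map units

The two rarest classes, + c + and h + w, are the double crossovers. Comparing them with the parentals, only the w allele has switched, so w is the middle locus and the order is h – w – c.
Crossovers in the w–c interval produce the single-crossover classes + + w and h c + (117 + 121 = 238) plus the double crossovers (36).
RF(w–c) = (238 + 36) / 1500 = 274/1500 = 0.1827 → 18.3 map units.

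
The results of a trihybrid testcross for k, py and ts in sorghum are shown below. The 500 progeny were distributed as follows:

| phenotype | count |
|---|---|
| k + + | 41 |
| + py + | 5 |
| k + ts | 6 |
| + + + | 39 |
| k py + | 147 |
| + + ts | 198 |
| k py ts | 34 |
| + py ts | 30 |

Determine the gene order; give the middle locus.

k

The two most frequent reciprocal classes, k py + and + + ts, are the parental types, so the F1 was k py + / + + ts.
The two rarest classes, + py + and k + ts, are the double crossovers. Comparing them with the parentals, only the k allele has switched, so k is the middle locus and the order is py – k – ts.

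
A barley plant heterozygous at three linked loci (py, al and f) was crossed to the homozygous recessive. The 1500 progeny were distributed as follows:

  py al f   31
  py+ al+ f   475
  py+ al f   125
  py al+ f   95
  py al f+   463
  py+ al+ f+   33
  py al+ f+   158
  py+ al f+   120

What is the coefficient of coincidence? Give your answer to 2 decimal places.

0.99

The two most frequent reciprocal classes, py al f+ and py+ al+ f, are the parental types, so the F1 was py al f+ / py+ al+ f.
The two rarest classes, py al f and py+ al+ f+, are the double crossovers. Comparing them with the parentals, only the f allele has switched, so f is the middle locus and the order is al – f – py.
al–f: (283 + 64)/1500 = 0.2313; f–py: (215 + 64)/1500 = 0.1860.
Expected DCO frequency = 0.2313 × 0.1860 ≈ 0.04302; observed = 64/1500 ≈ 0.04267.
Coefficient of coincidence = 0.04267/0.04302 ≈ 0.99.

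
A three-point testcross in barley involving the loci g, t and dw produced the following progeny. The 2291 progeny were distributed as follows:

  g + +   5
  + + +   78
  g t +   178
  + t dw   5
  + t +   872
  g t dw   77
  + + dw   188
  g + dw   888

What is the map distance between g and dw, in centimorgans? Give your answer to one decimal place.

The two most frequent reciprocal classes, g + dw and + t +, are the parental types, so the F1 was g + dw / + t +.
The two rarest classes, g + + and + t dw, are the double crossovers. Comparing them with the parentals, only the dw allele has switched, so dw is the middle locus and the order is g – dw – t.
Crossovers in the g–dw interval produce the single-crossover classes + + dw and g t + (188 + 178 = 366) plus the double crossovers (10).
RF(g–dw) = (366 + 10) / 2291 = 376/2291 = 0.1641 → 16.4 centimorgans.

16.4 centimorgans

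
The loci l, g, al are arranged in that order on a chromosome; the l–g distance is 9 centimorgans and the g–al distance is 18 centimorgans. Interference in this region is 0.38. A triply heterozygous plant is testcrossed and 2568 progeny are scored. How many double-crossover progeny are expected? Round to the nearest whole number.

26

Map distances give recombination frequencies of 0.090 and 0.180 for the two intervals.
With interference 0.38 (so coincidence = 0.62), expected double-crossover frequency = 0.090 × 0.180 × 0.62 = 0.01004.
Expected number = 0.01004 × 2568 = 25.79 ≈ 26.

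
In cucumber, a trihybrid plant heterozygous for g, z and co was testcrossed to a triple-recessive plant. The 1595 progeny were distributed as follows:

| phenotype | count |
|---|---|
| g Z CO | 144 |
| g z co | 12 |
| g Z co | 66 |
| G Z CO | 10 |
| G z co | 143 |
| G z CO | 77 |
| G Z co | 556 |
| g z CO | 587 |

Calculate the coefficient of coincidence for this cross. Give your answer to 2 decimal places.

0.69

The two most frequent reciprocal classes, g z CO and G Z co, are the parental types, so the F1 was g z CO / G Z co.
The two rarest classes, g z co and G Z CO, are the double crossovers. Comparing them with the parentals, only the co allele has switched, so co is the middle locus and the order is z – co – g.
z–co: (287 + 22)/1595 = 0.1937; co–g: (143 + 22)/1595 = 0.1034.
Expected DCO frequency = 0.1937 × 0.1034 ≈ 0.02003; observed = 22/1595 ≈ 0.01379.
Coefficient of coincidence = 0.01379/0.02003 ≈ 0.69.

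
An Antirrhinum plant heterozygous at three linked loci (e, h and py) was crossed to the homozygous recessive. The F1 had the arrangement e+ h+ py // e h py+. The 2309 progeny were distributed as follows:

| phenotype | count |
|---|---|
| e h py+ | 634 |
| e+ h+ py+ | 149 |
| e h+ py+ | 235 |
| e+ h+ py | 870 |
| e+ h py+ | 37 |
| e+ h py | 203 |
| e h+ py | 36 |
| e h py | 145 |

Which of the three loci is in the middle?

e

The two rarest classes, e h+ py and e+ h py+, are the double crossovers. Comparing them with the parentals, only the e allele has switched, so e is the middle locus and the order is h – e – py.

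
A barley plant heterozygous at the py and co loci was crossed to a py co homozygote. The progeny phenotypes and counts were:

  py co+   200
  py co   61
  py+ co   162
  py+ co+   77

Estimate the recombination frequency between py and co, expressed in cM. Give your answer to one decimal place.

The two most frequent classes, py+ co (162) and py co+ (200), are the parental types, so the F1 was py+ co / py co+.
The recombinant classes are py+ co+ and py co: 77 + 61 = 138.
Recombination frequency = 138/500 = 0.2760 ≈ 27.6%, i.e. 27.6 cM.

27.6 cM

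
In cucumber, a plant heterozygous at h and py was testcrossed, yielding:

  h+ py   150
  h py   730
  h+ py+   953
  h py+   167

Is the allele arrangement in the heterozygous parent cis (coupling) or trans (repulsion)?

The two most frequent classes are h+ py+ (953) and h py (730); these are the parental (non-recombinant) types.
So the F1 carried h+ py+ on one chromosome and h py on the other — the recessive alleles are on the same chromosome (cis / coupling).

cis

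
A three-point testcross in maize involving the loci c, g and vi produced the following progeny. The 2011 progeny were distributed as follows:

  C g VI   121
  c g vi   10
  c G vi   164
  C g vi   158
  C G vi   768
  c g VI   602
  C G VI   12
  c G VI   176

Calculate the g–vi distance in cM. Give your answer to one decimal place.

The two most frequent reciprocal classes, C G vi and c g VI, are the parental types, so the F1 was C G vi / c g VI.
The two rarest classes, C G VI and c g vi, are the double crossovers. Comparing them with the parentals, only the vi allele has switched, so vi is the middle locus and the order is c – vi – g.
Crossovers in the vi–g interval produce the single-crossover classes C g vi and c G VI (158 + 176 = 334) plus the double crossovers (22).
RF(vi–g) = (334 + 22) / 2011 = 356/2011 = 0.1770 → 17.7 cM.

17.7 cM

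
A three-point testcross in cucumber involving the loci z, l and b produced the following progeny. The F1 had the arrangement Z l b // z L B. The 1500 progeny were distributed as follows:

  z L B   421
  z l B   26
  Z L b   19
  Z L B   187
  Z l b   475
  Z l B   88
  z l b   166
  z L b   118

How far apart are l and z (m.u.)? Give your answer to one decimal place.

26.5 m.u.

The two rarest classes, Z L b and z l B, are the double crossovers. Comparing them with the parentals, only the l allele has switched, so l is the middle locus and the order is b – l – z.
Crossovers in the l–z interval produce the single-crossover classes z l b and Z L B (166 + 187 = 353) plus the double crossovers (45).
RF(l–z) = (353 + 45) / 1500 = 398/1500 = 0.2653 → 26.5 m.u.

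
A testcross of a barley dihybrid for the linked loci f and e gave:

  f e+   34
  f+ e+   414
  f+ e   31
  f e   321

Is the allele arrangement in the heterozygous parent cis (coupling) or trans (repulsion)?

cis

The two most frequent classes are f+ e+ (414) and f e (321); these are the parental (non-recombinant) types.
So the F1 carried f+ e+ on one chromosome and f e on the other — the recessive alleles are on the same chromosome (cis / coupling).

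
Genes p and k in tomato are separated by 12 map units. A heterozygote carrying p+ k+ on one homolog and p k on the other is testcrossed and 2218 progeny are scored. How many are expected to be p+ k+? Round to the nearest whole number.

A map distance of 12 map units corresponds to a recombination frequency of 0.120.
The F1 is p+ k+ / p k, so p+ k+ is a parental gamete class with expected frequency (1 − r)/2 = 0.880/2 = 0.4400.
Expected number = 0.4400 × 2218 = 975.92 ≈ 976.

976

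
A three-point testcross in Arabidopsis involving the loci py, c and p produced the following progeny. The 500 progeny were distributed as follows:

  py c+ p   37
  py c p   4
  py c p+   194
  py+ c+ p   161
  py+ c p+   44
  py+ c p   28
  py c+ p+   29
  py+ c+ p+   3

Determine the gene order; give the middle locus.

p

The two most frequent reciprocal classes, py c p+ and py+ c+ p, are the parental types, so the F1 was py c p+ / py+ c+ p.
The two rarest classes, py c p and py+ c+ p+, are the double crossovers. Comparing them with the parentals, only the p allele has switched, so p is the middle locus and the order is py – p – c.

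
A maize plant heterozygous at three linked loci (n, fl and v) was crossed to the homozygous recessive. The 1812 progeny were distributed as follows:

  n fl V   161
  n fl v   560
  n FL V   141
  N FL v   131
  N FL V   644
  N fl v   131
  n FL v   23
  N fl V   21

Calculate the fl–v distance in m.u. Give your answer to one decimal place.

18.5 m.u.

The two most frequent reciprocal classes, n fl v and N FL V, are the parental types, so the F1 was n fl v / N FL V.
The two rarest classes, n FL v and N fl V, are the double crossovers. Comparing them with the parentals, only the fl allele has switched, so fl is the middle locus and the order is n – fl – v.
Crossovers in the fl–v interval produce the single-crossover classes n fl V and N FL v (161 + 131 = 292) plus the double crossovers (44).
RF(fl–v) = (292 + 44) / 1812 = 336/1812 = 0.1854 → 18.5 m.u.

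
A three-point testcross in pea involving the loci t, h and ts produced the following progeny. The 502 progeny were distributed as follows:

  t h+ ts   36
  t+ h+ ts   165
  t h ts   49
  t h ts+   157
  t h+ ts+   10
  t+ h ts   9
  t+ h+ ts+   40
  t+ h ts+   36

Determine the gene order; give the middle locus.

The two most frequent reciprocal classes, t h ts+ and t+ h+ ts, are the parental types, so the F1 was t h ts+ / t+ h+ ts.
The two rarest classes, t h+ ts+ and t+ h ts, are the double crossovers. Comparing them with the parentals, only the h allele has switched, so h is the middle locus and the order is ts – h – t.

h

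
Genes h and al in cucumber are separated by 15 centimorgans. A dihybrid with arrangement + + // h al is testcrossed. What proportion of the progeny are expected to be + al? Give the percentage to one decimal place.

7.5%

A map distance of 15 centimorgans corresponds to a recombination frequency of 0.150.
The F1 is + + / h al, so + al is a recombinant gamete class with expected frequency r/2 = 0.150/2 = 0.0750.
That is 0.0750 = 7.5% of the progeny.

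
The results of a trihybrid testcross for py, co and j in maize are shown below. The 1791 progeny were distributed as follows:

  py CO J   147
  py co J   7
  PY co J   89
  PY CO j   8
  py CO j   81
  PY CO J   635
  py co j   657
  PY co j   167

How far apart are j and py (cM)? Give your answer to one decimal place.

The two most frequent reciprocal classes, PY CO J and py co j, are the parental types, so the F1 was PY CO J / py co j.
The two rarest classes, PY CO j and py co J, are the double crossovers. Comparing them with the parentals, only the j allele has switched, so j is the middle locus and the order is co – j – py.
Crossovers in the j–py interval produce the single-crossover classes py CO J and PY co j (147 + 167 = 314) plus the double crossovers (15).
RF(j–py) = (314 + 15) / 1791 = 329/1791 = 0.1837 → 18.4 cM.

18.4 cM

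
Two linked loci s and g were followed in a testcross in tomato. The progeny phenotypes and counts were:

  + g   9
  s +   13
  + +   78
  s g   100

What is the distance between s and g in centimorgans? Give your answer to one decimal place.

11.0 centimorgans

The two most frequent classes, + + (78) and s g (100), are the parental types, so the F1 was + + / s g.
The recombinant classes are + g and s +: 9 + 13 = 22.
Recombination frequency = 22/200 = 0.1100 ≈ 11.0%, i.e. 11.0 centimorgans.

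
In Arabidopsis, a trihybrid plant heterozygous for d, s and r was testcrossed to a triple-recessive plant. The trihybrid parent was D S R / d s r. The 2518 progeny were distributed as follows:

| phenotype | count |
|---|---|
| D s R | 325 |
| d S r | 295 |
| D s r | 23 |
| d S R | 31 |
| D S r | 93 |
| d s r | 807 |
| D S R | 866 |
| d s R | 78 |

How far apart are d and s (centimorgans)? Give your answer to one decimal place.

The two rarest classes, d S R and D s r, are the double crossovers. Comparing them with the parentals, only the d allele has switched, so d is the middle locus and the order is r – d – s.
Crossovers in the d–s interval produce the single-crossover classes D s R and d S r (325 + 295 = 620) plus the double crossovers (54).
RF(d–s) = (620 + 54) / 2518 = 674/2518 = 0.2677 → 26.8 centimorgans.

26.8 centimorgans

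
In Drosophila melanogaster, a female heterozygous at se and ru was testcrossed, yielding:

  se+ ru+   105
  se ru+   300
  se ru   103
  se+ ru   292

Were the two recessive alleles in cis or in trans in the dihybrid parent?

The two most frequent classes are se+ ru (292) and se ru+ (300); these are the parental (non-recombinant) types.
So the F1 carried se+ ru on one chromosome and se ru+ on the other — the recessive alleles are on opposite chromosomes (trans / repulsion).

trans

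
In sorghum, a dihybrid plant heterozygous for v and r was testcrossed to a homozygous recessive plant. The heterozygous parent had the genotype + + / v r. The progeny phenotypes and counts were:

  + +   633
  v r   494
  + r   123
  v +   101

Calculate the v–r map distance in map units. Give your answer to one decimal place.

16.6 map units

The recombinant classes are + r and v +: 123 + 101 = 224.
Recombination frequency = 224/1351 = 0.1658 ≈ 16.6%, i.e. 16.6 map units.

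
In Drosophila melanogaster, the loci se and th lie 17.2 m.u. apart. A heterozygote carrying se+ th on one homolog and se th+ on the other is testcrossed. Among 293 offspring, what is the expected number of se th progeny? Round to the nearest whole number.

A map distance of 17.2 m.u. corresponds to a recombination frequency of 0.172.
The F1 is se+ th / se th+, so se th is a recombinant gamete class with expected frequency r/2 = 0.172/2 = 0.0860.
Expected number = 0.0860 × 293 = 25.20 ≈ 25.

25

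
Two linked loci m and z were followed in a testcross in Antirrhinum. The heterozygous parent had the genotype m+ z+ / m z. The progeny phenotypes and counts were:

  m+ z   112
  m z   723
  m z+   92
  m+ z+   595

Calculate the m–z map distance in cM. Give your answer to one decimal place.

The recombinant classes are m+ z and m z+: 112 + 92 = 204.
Recombination frequency = 204/1522 = 0.1340 ≈ 13.4%, i.e. 13.4 cM.

13.4 cM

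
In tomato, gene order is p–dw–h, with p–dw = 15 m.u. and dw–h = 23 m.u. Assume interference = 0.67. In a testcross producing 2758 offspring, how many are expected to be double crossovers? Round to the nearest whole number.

31

Map distances give recombination frequencies of 0.150 and 0.230 for the two intervals.
With interference 0.67 (so coincidence = 0.33), expected double-crossover frequency = 0.150 × 0.230 × 0.33 = 0.01138.
Expected number = 0.01138 × 2758 = 31.40 ≈ 31.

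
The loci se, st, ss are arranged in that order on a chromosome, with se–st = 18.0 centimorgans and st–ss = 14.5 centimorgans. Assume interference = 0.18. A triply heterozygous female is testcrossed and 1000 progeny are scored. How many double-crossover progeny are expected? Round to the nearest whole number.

21

Map distances give recombination frequencies of 0.180 and 0.145 for the two intervals.
With interference 0.18 (so coincidence = 0.82), expected double-crossover frequency = 0.180 × 0.145 × 0.82 = 0.02140.
Expected number = 0.02140 × 1000 = 21.40 ≈ 21.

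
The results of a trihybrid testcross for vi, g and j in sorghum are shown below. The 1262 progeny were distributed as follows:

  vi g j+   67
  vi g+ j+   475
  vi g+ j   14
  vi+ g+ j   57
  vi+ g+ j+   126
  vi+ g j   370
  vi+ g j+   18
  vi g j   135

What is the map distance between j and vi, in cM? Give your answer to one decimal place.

23.2 cM

The two most frequent reciprocal classes, vi+ g j and vi g+ j+, are the parental types, so the F1 was vi+ g j / vi g+ j+.
The two rarest classes, vi+ g j+ and vi g+ j, are the double crossovers. Comparing them with the parentals, only the j allele has switched, so j is the middle locus and the order is vi – j – g.
Crossovers in the vi–j interval produce the single-crossover classes vi g j and vi+ g+ j+ (135 + 126 = 261) plus the double crossovers (32).
RF(vi–j) = (261 + 32) / 1262 = 293/1262 = 0.2322 → 23.2 cM.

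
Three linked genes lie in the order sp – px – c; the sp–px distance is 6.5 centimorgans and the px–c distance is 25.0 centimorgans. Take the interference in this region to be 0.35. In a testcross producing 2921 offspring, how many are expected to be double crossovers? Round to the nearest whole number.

31

Map distances give recombination frequencies of 0.065 and 0.250 for the two intervals.
With interference 0.35 (so coincidence = 0.65), expected double-crossover frequency = 0.065 × 0.250 × 0.65 = 0.01056.
Expected number = 0.01056 × 2921 = 30.85 ≈ 31.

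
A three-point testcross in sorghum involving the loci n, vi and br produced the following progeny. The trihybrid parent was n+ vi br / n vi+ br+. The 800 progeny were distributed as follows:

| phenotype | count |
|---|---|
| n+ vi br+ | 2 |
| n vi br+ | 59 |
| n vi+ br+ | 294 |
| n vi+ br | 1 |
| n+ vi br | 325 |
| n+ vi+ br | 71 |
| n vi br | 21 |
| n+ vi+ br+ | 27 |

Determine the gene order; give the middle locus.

br

The two rarest classes, n+ vi br+ and n vi+ br, are the double crossovers. Comparing them with the parentals, only the br allele has switched, so br is the middle locus and the order is vi – br – n.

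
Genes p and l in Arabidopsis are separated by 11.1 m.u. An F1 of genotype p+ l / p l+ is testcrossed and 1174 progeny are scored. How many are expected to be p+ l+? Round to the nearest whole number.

65

A map distance of 11.1 m.u. corresponds to a recombination frequency of 0.111.
The F1 is p+ l / p l+, so p+ l+ is a recombinant gamete class with expected frequency r/2 = 0.111/2 = 0.0555.
Expected number = 0.0555 × 1174 = 65.16 ≈ 65.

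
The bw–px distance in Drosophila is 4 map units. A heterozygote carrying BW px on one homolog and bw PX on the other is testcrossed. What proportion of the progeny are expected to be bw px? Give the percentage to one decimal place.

2.0%

A map distance of 4 map units corresponds to a recombination frequency of 0.040.
The F1 is BW px / bw PX, so bw px is a recombinant gamete class with expected frequency r/2 = 0.040/2 = 0.0200.
That is 0.0200 = 2.0% of the progeny.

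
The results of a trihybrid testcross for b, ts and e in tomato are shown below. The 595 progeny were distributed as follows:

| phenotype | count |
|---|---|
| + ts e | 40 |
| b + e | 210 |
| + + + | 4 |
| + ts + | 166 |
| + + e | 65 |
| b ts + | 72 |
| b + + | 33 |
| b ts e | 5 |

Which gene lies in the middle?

ts

The two most frequent reciprocal classes, b + e and + ts +, are the parental types, so the F1 was b + e / + ts +.
The two rarest classes, b ts e and + + +, are the double crossovers. Comparing them with the parentals, only the ts allele has switched, so ts is the middle locus and the order is e – ts – b.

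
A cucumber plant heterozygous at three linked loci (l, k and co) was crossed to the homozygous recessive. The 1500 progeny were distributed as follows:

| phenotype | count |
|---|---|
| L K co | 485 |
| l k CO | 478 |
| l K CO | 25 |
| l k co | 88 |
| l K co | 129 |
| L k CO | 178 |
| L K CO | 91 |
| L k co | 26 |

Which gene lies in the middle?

k

The two most frequent reciprocal classes, l k CO and L K co, are the parental types, so the F1 was l k CO / L K co.
The two rarest classes, l K CO and L k co, are the double crossovers. Comparing them with the parentals, only the k allele has switched, so k is the middle locus and the order is co – k – l.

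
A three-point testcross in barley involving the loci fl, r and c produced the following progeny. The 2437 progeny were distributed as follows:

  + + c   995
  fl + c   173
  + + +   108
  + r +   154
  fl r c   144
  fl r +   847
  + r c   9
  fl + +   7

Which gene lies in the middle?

r

The two most frequent reciprocal classes, + + c and fl r +, are the parental types, so the F1 was + + c / fl r +.
The two rarest classes, + r c and fl + +, are the double crossovers. Comparing them with the parentals, only the r allele has switched, so r is the middle locus and the order is fl – r – c.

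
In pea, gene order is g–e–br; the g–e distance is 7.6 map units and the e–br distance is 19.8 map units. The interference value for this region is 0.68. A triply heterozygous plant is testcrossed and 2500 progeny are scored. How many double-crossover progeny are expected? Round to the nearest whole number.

Map distances give recombination frequencies of 0.076 and 0.198 for the two intervals.
With interference 0.68 (so coincidence = 0.32), expected double-crossover frequency = 0.076 × 0.198 × 0.32 = 0.00482.
Expected number = 0.00482 × 2500 = 12.04 ≈ 12.

12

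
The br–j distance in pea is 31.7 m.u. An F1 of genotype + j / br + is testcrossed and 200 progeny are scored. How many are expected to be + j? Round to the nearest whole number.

68

A map distance of 31.7 m.u. corresponds to a recombination frequency of 0.317.
The F1 is + j / br +, so + j is a parental gamete class with expected frequency (1 − r)/2 = 0.683/2 = 0.3415.
Expected number = 0.3415 × 200 = 68.30 ≈ 68.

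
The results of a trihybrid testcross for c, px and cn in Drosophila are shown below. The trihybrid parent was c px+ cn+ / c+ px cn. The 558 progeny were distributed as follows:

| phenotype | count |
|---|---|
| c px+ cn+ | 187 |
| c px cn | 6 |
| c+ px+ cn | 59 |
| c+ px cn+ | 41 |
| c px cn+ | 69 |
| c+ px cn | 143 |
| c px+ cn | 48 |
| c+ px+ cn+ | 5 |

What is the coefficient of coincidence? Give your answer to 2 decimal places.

The two rarest classes, c+ px+ cn+ and c px cn, are the double crossovers. Comparing them with the parentals, only the c allele has switched, so c is the middle locus and the order is cn – c – px.
cn–c: (89 + 11)/558 = 0.1792; c–px: (128 + 11)/558 = 0.2491.
Expected DCO frequency = 0.1792 × 0.2491 ≈ 0.04464; observed = 11/558 ≈ 0.01971.
Coefficient of coincidence = 0.01971/0.04464 ≈ 0.44.

0.44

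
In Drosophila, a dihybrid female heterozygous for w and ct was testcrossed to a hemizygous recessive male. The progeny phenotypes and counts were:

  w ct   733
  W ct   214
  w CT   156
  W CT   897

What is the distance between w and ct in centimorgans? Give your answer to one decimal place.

18.5 centimorgans

The two most frequent classes, W CT (897) and w ct (733), are the parental types, so the F1 was W CT / w ct.
The recombinant classes are W ct and w CT: 214 + 156 = 370.
Recombination frequency = 370/2000 = 0.1850 ≈ 18.5%, i.e. 18.5 centimorgans.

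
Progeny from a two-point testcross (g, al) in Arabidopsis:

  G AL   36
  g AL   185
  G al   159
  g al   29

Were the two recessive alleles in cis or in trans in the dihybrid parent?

The two most frequent classes are G al (159) and g AL (185); these are the parental (non-recombinant) types.
So the F1 carried G al on one chromosome and g AL on the other — the recessive alleles are on opposite chromosomes (trans / repulsion).

trans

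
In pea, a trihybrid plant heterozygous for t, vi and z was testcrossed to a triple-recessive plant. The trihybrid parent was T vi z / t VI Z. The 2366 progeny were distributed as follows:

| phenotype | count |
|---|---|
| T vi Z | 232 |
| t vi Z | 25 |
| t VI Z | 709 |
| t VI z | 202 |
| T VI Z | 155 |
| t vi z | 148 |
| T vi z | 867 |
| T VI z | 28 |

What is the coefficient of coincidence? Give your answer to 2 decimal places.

The two rarest classes, T VI z and t vi Z, are the double crossovers. Comparing them with the parentals, only the vi allele has switched, so vi is the middle locus and the order is t – vi – z.
t–vi: (303 + 53)/2366 = 0.1505; vi–z: (434 + 53)/2366 = 0.2058.
Expected DCO frequency = 0.1505 × 0.2058 ≈ 0.03097; observed = 53/2366 ≈ 0.02240.
Coefficient of coincidence = 0.02240/0.03097 ≈ 0.72.

0.72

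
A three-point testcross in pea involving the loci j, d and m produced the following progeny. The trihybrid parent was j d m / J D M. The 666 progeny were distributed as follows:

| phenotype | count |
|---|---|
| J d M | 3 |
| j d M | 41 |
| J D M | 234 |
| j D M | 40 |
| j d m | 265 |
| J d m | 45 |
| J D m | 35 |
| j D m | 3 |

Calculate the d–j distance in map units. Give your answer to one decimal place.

13.7 map units

The two rarest classes, j D m and J d M, are the double crossovers. Comparing them with the parentals, only the d allele has switched, so d is the middle locus and the order is j – d – m.
Crossovers in the j–d interval produce the single-crossover classes J d m and j D M (45 + 40 = 85) plus the double crossovers (6).
RF(j–d) = (85 + 6) / 666 = 91/666 = 0.1366 → 13.7 map units.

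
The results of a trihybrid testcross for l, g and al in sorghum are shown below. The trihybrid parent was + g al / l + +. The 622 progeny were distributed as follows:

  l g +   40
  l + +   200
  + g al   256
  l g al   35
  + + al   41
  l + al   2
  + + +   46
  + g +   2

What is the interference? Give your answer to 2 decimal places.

0.66

The two rarest classes, + g + and l + al, are the double crossovers. Comparing them with the parentals, only the al allele has switched, so al is the middle locus and the order is g – al – l.
g–al: (81 + 4)/622 = 0.1367; al–l: (81 + 4)/622 = 0.1367.
Expected DCO frequency = 0.1367 × 0.1367 ≈ 0.01869; observed = 4/622 ≈ 0.00643.
Coefficient of coincidence = 0.00643/0.01869 ≈ 0.34; interference = 1 − 0.34 = 0.66.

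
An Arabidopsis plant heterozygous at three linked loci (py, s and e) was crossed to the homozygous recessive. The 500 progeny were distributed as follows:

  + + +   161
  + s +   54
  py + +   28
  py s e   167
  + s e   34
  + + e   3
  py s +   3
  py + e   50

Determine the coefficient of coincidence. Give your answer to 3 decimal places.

0.401

The two most frequent reciprocal classes, py s e and + + +, are the parental types, so the F1 was py s e / + + +.
The two rarest classes, py s + and + + e, are the double crossovers. Comparing them with the parentals, only the e allele has switched, so e is the middle locus and the order is py – e – s.
py–e: (62 + 6)/500 = 0.1360; e–s: (104 + 6)/500 = 0.2200.
Expected DCO frequency = 0.1360 × 0.2200 ≈ 0.02992; observed = 6/500 ≈ 0.01200.
Coefficient of coincidence = 0.01200/0.02992 ≈ 0.401.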